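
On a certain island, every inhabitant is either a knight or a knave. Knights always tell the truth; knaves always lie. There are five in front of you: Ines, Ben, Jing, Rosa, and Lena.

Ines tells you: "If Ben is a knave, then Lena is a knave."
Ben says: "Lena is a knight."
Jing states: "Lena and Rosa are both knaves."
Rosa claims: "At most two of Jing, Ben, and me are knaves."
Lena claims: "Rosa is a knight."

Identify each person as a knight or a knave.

Consider Ines. Suppose Ines is a knave.
Then no assignment of the remaining roles makes every statement match its speaker's type — contradiction.
So Ines is a knight.
Consider Ben. Suppose Ben is a knave.
Then no assignment of the remaining roles makes every statement match its speaker's type — contradiction.
So Ben is a knight.
With that fixed, Rosa's statement is true, so Rosa is a knight.
With that fixed, Lena's statement is true, so Lena is a knight.
With that fixed, Jing's statement is false, so Jing is a knave.

Ines: knight, Ben: knight, Jing: knave, Rosa: knight, Lena: knight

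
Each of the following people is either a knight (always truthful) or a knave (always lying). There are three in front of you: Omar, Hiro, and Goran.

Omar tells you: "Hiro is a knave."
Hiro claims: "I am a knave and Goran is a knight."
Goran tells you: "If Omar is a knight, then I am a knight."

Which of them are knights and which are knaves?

Consider Omar. Suppose Omar is a knave.
Then no assignment of the remaining roles makes every statement match its speaker's type — contradiction.
So Omar is a knight.
Consider Hiro. Suppose Hiro is a knight.
Then Omar's statement comes out false, contradicting Omar being a knight.
So Hiro is a knave.
Consider Goran. Suppose Goran is a knight.
Then Hiro's statement comes out true, contradicting Hiro being a knave.
So Goran is a knave.

Omar: knight, Hiro: knave, Goran: knave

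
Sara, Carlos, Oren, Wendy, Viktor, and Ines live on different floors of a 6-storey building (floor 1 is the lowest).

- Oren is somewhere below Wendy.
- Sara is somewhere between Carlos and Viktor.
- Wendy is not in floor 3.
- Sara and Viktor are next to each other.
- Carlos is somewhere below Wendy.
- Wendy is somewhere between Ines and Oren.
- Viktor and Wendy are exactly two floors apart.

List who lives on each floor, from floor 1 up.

From clue 1: Oren is in {1,2,3,4,5}.
From clues 1–2: Sara is in {2,3,4,5}.
From clues 1–5: Wendy is in {4,5,6}.
From clues 1–6: Wendy → floor 5, Ines → floor 6.
From clues 1–7: Carlos → floor 1, Sara → floor 2, Viktor → floor 3, Oren → floor 4.

Carlos, Sara, Viktor, Oren, Wendy, Ines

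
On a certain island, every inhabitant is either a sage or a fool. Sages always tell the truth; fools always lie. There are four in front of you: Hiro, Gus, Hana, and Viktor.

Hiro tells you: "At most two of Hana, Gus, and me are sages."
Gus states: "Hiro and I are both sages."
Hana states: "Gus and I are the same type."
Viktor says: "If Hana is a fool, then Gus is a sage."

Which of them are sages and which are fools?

Consider Hiro. Suppose Hiro is a fool.
Then Hiro's own statement would have to be false, but it can't be — contradiction.
So Hiro is a sage.
Consider Gus. Suppose Gus is a fool.
Then whichever role Hana has, Hana's statement has the wrong truth value — contradiction.
So Gus is a sage.
With that fixed, Viktor's statement is true, so Viktor is a sage.
Consider Hana. Suppose Hana is a sage.
Then Hiro's statement comes out false, contradicting Hiro being a sage.
So Hana is a fool.

Hiro: sage, Gus: sage, Hana: fool, Viktor: sage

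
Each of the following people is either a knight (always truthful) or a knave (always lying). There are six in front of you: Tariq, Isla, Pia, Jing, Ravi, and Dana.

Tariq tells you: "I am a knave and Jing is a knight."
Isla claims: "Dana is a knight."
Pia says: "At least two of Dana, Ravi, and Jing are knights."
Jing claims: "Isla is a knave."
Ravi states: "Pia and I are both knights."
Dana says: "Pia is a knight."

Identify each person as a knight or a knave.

Tariq: knave, Isla: knight, Pia: knight, Jing: knave, Ravi: knight, Dana: knight

Consider Tariq. Suppose Tariq is a knight.
Then Tariq's own statement would have to be true, but it can't be — contradiction.
So Tariq is a knave.
Consider Isla. Suppose Isla is a knave.
Then no assignment of the remaining roles makes every statement match its speaker's type — contradiction.
So Isla is a knight.
With that fixed, Jing's statement is false, so Jing is a knave.
Consider Pia. Suppose Pia is a knave.
Then no assignment of the remaining roles makes every statement match its speaker's type — contradiction.
So Pia is a knight.
With that fixed, Dana's statement is true, so Dana is a knight.
Consider Ravi. Suppose Ravi is a knave.
Then Pia's statement comes out false, contradicting Pia being a knight.
So Ravi is a knight.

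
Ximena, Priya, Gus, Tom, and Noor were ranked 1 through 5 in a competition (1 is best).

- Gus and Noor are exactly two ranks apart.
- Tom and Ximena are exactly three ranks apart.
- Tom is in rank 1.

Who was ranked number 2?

With clues 1–2, Gus and Noor are ruled out for rank 2.
With clues 1–3, Tom and Ximena are ruled out for rank 2.
So rank 2 is Priya.

Priya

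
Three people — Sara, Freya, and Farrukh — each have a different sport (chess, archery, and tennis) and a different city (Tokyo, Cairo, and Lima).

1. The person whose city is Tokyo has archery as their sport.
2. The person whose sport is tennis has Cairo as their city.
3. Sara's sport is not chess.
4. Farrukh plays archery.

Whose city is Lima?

With clues 1–3, Sara is impossible for the one with city Lima.
With clues 1–4, Farrukh is impossible for the one with city Lima.
That leaves Freya.

Freya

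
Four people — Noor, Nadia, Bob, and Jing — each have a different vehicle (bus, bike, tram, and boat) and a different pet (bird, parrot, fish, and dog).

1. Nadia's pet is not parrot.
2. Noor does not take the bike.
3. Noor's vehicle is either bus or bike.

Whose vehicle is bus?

With clues 1–3, Bob, Jing, and Nadia are impossible for the one with vehicle bus.
That leaves Noor.

Noor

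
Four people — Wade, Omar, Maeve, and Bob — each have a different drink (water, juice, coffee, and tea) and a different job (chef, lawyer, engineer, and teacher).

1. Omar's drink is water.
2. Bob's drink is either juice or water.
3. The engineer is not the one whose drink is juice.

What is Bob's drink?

Clue 1 rules out water for Bob's drink.
With clues 1–2, coffee and tea are impossible for Bob's drink.
That leaves juice.

juice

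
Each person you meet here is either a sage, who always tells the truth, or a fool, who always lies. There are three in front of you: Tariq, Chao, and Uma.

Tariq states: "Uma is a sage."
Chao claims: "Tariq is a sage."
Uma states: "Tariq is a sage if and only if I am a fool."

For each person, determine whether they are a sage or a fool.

Tariq: fool, Chao: fool, Uma: fool

Consider Tariq. Suppose Tariq is a sage.
Then whichever role Uma has, Uma's statement has the wrong truth value — contradiction.
So Tariq is a fool.
With that fixed, Chao's statement is false, so Chao is a fool.
Consider Uma. Suppose Uma is a sage.
Then Tariq's statement comes out true, contradicting Tariq being a fool.
So Uma is a fool.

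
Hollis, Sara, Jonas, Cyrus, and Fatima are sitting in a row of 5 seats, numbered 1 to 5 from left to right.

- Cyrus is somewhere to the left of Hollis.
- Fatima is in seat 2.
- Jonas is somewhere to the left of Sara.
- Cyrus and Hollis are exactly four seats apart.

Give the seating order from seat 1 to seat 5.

Cyrus, Fatima, Jonas, Sara, Hollis

From clue 1: Hollis is in {2,3,4,5}.
From clues 1–2: Fatima → seat 2.
From clues 1–3: Hollis is in {3,4,5}.
From clues 1–4: Cyrus → seat 1, Jonas → seat 3, Sara → seat 4, Hollis → seat 5.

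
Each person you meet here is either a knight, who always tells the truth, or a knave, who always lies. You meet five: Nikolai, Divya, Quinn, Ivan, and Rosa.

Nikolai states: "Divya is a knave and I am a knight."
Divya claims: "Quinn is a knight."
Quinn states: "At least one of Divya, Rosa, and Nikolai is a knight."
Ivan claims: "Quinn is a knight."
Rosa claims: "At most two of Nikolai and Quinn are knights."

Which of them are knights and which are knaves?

Regardless of anyone's role, Rosa's statement is true, so Rosa is a knight.
With that fixed, Quinn's statement is true, so Quinn is a knight.
With that fixed, Ivan's statement is true, so Ivan is a knight.
With that fixed, Divya's statement is true, so Divya is a knight.
With that fixed, Nikolai's statement is false, so Nikolai is a knave.

Nikolai: knave, Divya: knight, Quinn: knight, Ivan: knight, Rosa: knight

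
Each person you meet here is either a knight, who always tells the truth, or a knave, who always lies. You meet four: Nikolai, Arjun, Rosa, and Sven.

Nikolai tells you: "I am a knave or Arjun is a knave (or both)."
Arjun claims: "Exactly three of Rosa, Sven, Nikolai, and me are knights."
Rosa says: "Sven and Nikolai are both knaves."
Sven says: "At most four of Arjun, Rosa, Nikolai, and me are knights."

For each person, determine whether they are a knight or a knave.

Nikolai: knight, Arjun: knave, Rosa: knave, Sven: knight

Regardless of anyone's role, Sven's statement is true, so Sven is a knight.
With that fixed, Rosa's statement is false, so Rosa is a knave.
Consider Nikolai. Suppose Nikolai is a knave.
Then Nikolai's own statement would have to be false, but it can't be — contradiction.
So Nikolai is a knight.
Consider Arjun. Suppose Arjun is a knight.
Then Nikolai's statement comes out false, contradicting Nikolai being a knight.
So Arjun is a knave.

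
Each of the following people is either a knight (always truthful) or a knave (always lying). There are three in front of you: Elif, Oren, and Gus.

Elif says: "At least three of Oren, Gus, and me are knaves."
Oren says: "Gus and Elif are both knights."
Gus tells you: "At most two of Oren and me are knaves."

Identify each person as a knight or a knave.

Elif: knave, Oren: knave, Gus: knight

Regardless of anyone's role, Gus's statement is true, so Gus is a knight.
With that fixed, Elif's statement is false, so Elif is a knave.
With that fixed, Oren's statement is false, so Oren is a knave.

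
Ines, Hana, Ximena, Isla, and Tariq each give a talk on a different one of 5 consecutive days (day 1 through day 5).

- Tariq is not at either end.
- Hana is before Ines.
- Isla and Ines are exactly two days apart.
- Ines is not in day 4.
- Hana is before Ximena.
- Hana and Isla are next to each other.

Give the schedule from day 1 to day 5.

Isla, Hana, Ines, Tariq, Ximena

From clue 1: Tariq is in {2,3,4}.
From clues 1–3: Hana is in {1,2,4}.
From clues 1–4: Ines is in {2,3,5}.
From clues 1–5: Hana is in {1,2}.
From clues 1–6: Isla → day 1, Hana → day 2, Ines → day 3, Tariq → day 4, Ximena → day 5.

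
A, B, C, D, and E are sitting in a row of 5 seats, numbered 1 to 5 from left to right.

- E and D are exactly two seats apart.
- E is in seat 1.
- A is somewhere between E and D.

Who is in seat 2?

A

With clues 1–2, D and E are ruled out for seat 2.
With clues 1–3, B and C are ruled out for seat 2.
So seat 2 is A.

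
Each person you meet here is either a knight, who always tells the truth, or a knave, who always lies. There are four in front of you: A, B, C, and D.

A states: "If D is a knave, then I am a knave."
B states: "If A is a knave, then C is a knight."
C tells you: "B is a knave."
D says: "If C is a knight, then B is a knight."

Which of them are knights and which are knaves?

A: knight, B: knight, C: knave, D: knight

Consider A. Suppose A is a knave.
Then A's own statement would have to be false, but it can't be — contradiction.
So A is a knight.
With that fixed, B's statement is true, so B is a knight.
With that fixed, C's statement is false, so C is a knave.
With that fixed, D's statement is true, so D is a knight.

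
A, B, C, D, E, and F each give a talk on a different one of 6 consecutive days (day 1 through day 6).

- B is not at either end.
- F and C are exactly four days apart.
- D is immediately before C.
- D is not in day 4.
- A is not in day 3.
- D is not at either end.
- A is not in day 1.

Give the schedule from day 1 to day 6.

E, F, B, A, D, C

From clue 1: B is in {2,3,4,5}.
From clues 1–3: C is in {2,5,6}.
From clues 1–4: C is in {2,6}.
From clues 1–6: F → day 2, D → day 5, C → day 6.
From clues 1–7: E → day 1, B → day 3, A → day 4.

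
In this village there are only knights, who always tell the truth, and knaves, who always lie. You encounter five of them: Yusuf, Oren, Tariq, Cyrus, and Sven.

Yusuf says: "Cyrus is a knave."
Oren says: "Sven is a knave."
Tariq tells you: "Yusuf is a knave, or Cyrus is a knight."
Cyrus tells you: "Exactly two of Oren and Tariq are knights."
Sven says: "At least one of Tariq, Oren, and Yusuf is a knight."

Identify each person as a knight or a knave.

Yusuf: knight, Oren: knave, Tariq: knave, Cyrus: knave, Sven: knight

Consider Yusuf. Suppose Yusuf is a knave.
Then no assignment of the remaining roles makes every statement match its speaker's type — contradiction.
So Yusuf is a knight.
With that fixed, Sven's statement is true, so Sven is a knight.
With that fixed, Oren's statement is false, so Oren is a knave.
With that fixed, Cyrus's statement is false, so Cyrus is a knave.
With that fixed, Tariq's statement is false, so Tariq is a knave.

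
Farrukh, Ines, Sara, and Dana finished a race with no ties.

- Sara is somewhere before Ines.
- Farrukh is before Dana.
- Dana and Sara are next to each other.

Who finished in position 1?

Farrukh

With clue 1, Ines is ruled out for place 1.
With clues 1–2, Dana is ruled out for place 1.
With clues 1–3, Sara is ruled out for place 1.
So place 1 is Farrukh.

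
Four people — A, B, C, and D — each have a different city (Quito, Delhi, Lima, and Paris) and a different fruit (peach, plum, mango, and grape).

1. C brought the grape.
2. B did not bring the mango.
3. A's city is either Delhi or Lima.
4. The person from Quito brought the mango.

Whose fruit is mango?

D

Clue 1 rules out C for the one with fruit mango.
With clues 1–2, B is impossible for the one with fruit mango.
With clues 1–4, A is impossible for the one with fruit mango.
That leaves D.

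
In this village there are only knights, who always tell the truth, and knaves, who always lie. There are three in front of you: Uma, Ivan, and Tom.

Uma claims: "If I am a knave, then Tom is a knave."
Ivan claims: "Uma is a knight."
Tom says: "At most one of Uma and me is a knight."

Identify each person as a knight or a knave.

Consider Uma. Suppose Uma is a knight.
Then whichever role Tom has, Tom's statement has the wrong truth value — contradiction.
So Uma is a knave.
With that fixed, Ivan's statement is false, so Ivan is a knave.
With that fixed, Tom's statement is true, so Tom is a knight.

Uma: knave, Ivan: knave, Tom: knight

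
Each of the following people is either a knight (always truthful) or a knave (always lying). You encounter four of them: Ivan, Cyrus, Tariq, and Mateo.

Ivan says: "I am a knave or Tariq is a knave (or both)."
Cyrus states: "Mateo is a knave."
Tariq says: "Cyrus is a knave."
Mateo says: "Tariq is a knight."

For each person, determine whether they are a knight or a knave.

Ivan: knight, Cyrus: knight, Tariq: knave, Mateo: knave

Consider Ivan. Suppose Ivan is a knave.
Then Ivan's own statement would have to be false, but it can't be — contradiction.
So Ivan is a knight.
Consider Cyrus. Suppose Cyrus is a knave.
Then no assignment of the remaining roles makes every statement match its speaker's type — contradiction.
So Cyrus is a knight.
With that fixed, Tariq's statement is false, so Tariq is a knave.
With that fixed, Mateo's statement is false, so Mateo is a knave.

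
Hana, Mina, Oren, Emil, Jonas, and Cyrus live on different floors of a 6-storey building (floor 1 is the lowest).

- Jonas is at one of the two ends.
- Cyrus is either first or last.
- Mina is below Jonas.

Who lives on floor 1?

Cyrus

With clues 1–2, Emil, Hana, Mina, and Oren are ruled out for floor 1.
With clues 1–3, Jonas is ruled out for floor 1.
So floor 1 is Cyrus.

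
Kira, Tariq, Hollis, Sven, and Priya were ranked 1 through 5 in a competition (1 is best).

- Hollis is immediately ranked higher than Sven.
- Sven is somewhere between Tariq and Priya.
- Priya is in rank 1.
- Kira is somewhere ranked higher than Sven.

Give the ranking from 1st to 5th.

Priya, Kira, Hollis, Sven, Tariq

From clue 1: Hollis is in {1,2,3,4}.
From clues 1–2: Hollis is in {2,3}.
From clues 1–3: Priya → rank 1.
From clues 1–4: Kira → rank 2, Hollis → rank 3, Sven → rank 4, Tariq → rank 5.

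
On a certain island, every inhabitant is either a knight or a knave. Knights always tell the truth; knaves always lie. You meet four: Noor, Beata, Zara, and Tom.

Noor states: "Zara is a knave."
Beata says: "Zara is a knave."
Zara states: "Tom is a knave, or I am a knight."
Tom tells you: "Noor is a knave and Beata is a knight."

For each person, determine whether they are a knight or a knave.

Noor: knave, Beata: knave, Zara: knight, Tom: knave

Consider Noor. Suppose Noor is a knight.
Then no assignment of the remaining roles makes every statement match its speaker's type — contradiction.
So Noor is a knave.
Consider Beata. Suppose Beata is a knight.
Then no assignment of the remaining roles makes every statement match its speaker's type — contradiction.
So Beata is a knave.
With that fixed, Tom's statement is false, so Tom is a knave.
With that fixed, Zara's statement is true, so Zara is a knight.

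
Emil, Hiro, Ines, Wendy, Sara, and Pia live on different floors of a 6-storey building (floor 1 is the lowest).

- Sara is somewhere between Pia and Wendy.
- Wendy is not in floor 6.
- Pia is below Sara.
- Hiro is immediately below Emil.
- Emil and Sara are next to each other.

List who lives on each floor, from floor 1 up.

Pia, Hiro, Emil, Sara, Wendy, Ines

From clue 1: Sara is in {2,3,4,5}.
From clues 1–3: Wendy is in {3,4,5}.
From clues 1–5: Pia → floor 1, Hiro → floor 2, Emil → floor 3, Sara → floor 4, Wendy → floor 5, Ines → floor 6.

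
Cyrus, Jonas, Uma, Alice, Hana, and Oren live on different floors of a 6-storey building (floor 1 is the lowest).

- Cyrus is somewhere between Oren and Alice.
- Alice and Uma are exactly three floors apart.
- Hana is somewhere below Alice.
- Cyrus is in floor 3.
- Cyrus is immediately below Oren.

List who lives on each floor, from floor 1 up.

From clue 1: Cyrus is in {2,3,4,5}.
From clues 1–4: Cyrus → floor 3.
From clues 1–5: Hana → floor 1, Alice → floor 2, Oren → floor 4, Uma → floor 5, Jonas → floor 6.

Hana, Alice, Cyrus, Oren, Uma, Jonas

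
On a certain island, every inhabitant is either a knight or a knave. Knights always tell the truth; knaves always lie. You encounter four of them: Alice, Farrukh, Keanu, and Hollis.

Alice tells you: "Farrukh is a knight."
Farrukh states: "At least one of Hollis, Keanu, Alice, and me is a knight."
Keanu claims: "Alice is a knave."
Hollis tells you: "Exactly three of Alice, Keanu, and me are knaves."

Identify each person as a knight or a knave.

Consider Alice. Suppose Alice is a knave.
Then no assignment of the remaining roles makes every statement match its speaker's type — contradiction.
So Alice is a knight.
With that fixed, Farrukh's statement is true, so Farrukh is a knight.
With that fixed, Keanu's statement is false, so Keanu is a knave.
With that fixed, Hollis's statement is false, so Hollis is a knave.

Alice: knight, Farrukh: knight, Keanu: knave, Hollis: knave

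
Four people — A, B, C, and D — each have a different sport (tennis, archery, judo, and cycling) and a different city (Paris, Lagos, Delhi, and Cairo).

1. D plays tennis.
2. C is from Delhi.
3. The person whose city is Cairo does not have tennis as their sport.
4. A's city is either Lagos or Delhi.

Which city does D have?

Paris

With clues 1–2, Delhi is impossible for D's city.
With clues 1–3, Cairo is impossible for D's city.
With clues 1–4, Lagos is impossible for D's city.
That leaves Paris.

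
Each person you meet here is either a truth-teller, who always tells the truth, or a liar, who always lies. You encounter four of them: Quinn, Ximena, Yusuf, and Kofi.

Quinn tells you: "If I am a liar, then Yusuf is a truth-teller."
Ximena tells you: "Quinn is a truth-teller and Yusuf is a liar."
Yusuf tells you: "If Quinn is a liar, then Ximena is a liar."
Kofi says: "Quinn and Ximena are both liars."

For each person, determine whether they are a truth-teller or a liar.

Consider Quinn. Suppose Quinn is a liar.
Then no assignment of the remaining roles makes every statement match its speaker's type — contradiction.
So Quinn is a truth-teller.
With that fixed, Yusuf's statement is true, so Yusuf is a truth-teller.
With that fixed, Kofi's statement is false, so Kofi is a liar.
With that fixed, Ximena's statement is false, so Ximena is a liar.

Quinn: truth-teller, Ximena: liar, Yusuf: truth-teller, Kofi: liar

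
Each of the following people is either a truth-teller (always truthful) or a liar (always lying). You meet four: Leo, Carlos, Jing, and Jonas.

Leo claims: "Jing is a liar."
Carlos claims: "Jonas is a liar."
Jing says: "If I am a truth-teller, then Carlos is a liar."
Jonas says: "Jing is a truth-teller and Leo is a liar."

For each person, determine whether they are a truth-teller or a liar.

Consider Leo. Suppose Leo is a truth-teller.
Then no assignment of the remaining roles makes every statement match its speaker's type — contradiction.
So Leo is a liar.
Consider Carlos. Suppose Carlos is a truth-teller.
Then whichever role Jing has, Jing's statement has the wrong truth value — contradiction.
So Carlos is a liar.
With that fixed, Jing's statement is true, so Jing is a truth-teller.
With that fixed, Jonas's statement is true, so Jonas is a truth-teller.

Leo: liar, Carlos: liar, Jing: truth-teller, Jonas: truth-teller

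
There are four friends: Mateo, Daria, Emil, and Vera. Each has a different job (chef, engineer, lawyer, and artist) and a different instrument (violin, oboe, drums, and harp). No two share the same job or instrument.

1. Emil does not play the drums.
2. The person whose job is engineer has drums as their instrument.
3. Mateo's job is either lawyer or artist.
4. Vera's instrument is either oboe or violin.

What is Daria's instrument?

drums

With clues 1–4, harp, oboe, and violin are impossible for Daria's instrument.
That leaves drums.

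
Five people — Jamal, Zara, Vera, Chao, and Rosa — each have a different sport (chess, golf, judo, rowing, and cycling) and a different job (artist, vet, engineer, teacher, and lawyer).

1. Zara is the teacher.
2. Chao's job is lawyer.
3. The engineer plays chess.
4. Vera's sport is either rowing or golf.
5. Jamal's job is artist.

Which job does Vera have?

vet

Clue 1 rules out teacher for Vera's job.
With clues 1–2, lawyer is impossible for Vera's job.
With clues 1–4, engineer is impossible for Vera's job.
With clues 1–5, artist is impossible for Vera's job.
That leaves vet.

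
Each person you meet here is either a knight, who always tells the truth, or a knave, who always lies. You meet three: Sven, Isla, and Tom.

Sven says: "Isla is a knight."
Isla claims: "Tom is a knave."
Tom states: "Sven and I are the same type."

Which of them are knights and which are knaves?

Sven: knight, Isla: knight, Tom: knave

Consider Sven. Suppose Sven is a knave.
Then whichever role Tom has, Tom's statement has the wrong truth value — contradiction.
So Sven is a knight.
Consider Isla. Suppose Isla is a knave.
Then Sven's statement comes out false, contradicting Sven being a knight.
So Isla is a knight.
Consider Tom. Suppose Tom is a knight.
Then Isla's statement comes out false, contradicting Isla being a knight.
So Tom is a knave.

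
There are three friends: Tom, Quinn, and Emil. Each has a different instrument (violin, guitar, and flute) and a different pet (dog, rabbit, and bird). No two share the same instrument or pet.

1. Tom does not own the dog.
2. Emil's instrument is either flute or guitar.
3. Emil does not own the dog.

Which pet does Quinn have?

With clues 1–3, bird and rabbit are impossible for Quinn's pet.
That leaves dog.

dog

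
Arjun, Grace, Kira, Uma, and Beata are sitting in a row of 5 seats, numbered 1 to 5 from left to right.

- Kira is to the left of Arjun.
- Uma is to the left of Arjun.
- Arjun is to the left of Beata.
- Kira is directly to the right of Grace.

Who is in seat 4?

Arjun

With clues 1–3, Kira and Uma are ruled out for seat 4.
With clues 1–4, Beata and Grace are ruled out for seat 4.
So seat 4 is Arjun.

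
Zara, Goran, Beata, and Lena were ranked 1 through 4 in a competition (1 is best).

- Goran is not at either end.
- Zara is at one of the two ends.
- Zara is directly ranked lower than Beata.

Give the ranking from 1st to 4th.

Lena, Goran, Beata, Zara

From clue 1: Goran is in {2,3}.
From clues 1–2: Zara is in {1,4}.
From clues 1–3: Lena → rank 1, Goran → rank 2, Beata → rank 3, Zara → rank 4.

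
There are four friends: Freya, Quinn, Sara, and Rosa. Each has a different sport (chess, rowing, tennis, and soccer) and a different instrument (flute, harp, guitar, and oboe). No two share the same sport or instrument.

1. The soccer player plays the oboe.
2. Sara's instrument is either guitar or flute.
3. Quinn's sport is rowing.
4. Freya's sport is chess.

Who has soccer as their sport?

With clues 1–2, Sara is impossible for the one with sport soccer.
With clues 1–3, Quinn is impossible for the one with sport soccer.
With clues 1–4, Freya is impossible for the one with sport soccer.
That leaves Rosa.

Rosa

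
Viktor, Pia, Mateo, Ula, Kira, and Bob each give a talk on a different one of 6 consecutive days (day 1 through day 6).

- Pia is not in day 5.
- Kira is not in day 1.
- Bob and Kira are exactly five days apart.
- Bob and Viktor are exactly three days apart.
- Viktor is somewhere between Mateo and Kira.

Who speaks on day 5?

Ula

With clue 1, Pia is ruled out for day 5.
With clues 1–3, Bob and Kira are ruled out for day 5.
With clues 1–4, Viktor is ruled out for day 5.
With clues 1–5, Mateo is ruled out for day 5.
So day 5 is Ula.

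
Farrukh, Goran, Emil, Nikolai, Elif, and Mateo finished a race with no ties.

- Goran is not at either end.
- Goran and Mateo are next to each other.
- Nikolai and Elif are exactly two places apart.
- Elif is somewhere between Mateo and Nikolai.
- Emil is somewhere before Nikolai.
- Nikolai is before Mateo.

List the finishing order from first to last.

Emil, Nikolai, Farrukh, Elif, Goran, Mateo

From clue 1: Goran is in {2,3,4,5}.
From clues 1–4: Elif is in {3,4}.
From clues 1–6: Emil → place 1, Nikolai → place 2, Farrukh → place 3, Elif → place 4, Goran → place 5, Mateo → place 6.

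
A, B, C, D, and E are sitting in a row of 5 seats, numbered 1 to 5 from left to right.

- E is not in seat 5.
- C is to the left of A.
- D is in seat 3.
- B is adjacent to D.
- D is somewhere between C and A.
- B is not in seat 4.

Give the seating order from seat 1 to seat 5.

C, B, D, E, A

From clue 1: E is in {1,2,3,4}.
From clues 1–2: A is in {2,3,4,5}.
From clues 1–3: D → seat 3.
From clues 1–4: A → seat 5.
From clues 1–5: B is in {2,4}.
From clues 1–6: C → seat 1, B → seat 2, E → seat 4.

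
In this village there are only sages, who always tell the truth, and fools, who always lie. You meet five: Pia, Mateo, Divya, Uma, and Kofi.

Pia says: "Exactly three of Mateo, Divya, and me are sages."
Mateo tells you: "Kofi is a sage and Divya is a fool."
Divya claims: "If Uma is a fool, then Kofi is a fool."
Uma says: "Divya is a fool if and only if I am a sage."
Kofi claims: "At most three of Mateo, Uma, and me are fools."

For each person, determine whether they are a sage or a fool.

Regardless of anyone's role, Kofi's statement is true, so Kofi is a sage.
Consider Pia. Suppose Pia is a sage.
Then no assignment of the remaining roles makes every statement match its speaker's type — contradiction.
So Pia is a fool.
Consider Mateo. Suppose Mateo is a fool.
Then no assignment of the remaining roles makes every statement match its speaker's type — contradiction.
So Mateo is a sage.
Consider Divya. Suppose Divya is a sage.
Then Mateo's statement comes out false, contradicting Mateo being a sage.
So Divya is a fool.
Consider Uma. Suppose Uma is a sage.
Then Divya's statement comes out true, contradicting Divya being a fool.
So Uma is a fool.

Pia: fool, Mateo: sage, Divya: fool, Uma: fool, Kofi: sage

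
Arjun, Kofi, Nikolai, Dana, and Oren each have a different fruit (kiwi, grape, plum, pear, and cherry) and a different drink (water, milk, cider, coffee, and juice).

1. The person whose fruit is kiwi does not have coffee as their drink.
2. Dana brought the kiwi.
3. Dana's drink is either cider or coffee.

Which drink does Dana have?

cider

With clues 1–2, coffee is impossible for Dana's drink.
With clues 1–3, juice, milk, and water are impossible for Dana's drink.
That leaves cider.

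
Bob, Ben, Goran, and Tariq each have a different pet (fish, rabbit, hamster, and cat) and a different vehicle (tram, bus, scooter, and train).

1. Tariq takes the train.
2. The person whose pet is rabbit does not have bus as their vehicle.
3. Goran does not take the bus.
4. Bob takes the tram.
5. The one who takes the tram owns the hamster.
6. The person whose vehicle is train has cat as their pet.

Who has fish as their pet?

With clues 1–5, Bob is impossible for the one with pet fish.
With clues 1–6, Goran and Tariq are impossible for the one with pet fish.
That leaves Ben.

Ben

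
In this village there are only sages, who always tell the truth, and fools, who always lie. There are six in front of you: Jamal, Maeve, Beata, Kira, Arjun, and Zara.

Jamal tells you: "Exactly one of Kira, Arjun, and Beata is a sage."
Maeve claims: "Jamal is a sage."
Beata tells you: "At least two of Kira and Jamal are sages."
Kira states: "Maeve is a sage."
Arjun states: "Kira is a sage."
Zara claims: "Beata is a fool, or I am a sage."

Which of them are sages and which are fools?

Consider Jamal. Suppose Jamal is a sage.
Then no assignment of the remaining roles makes every statement match its speaker's type — contradiction.
So Jamal is a fool.
With that fixed, Maeve's statement is false, so Maeve is a fool.
With that fixed, Beata's statement is false, so Beata is a fool.
With that fixed, Kira's statement is false, so Kira is a fool.
With that fixed, Arjun's statement is false, so Arjun is a fool.
With that fixed, Zara's statement is true, so Zara is a sage.

Jamal: fool, Maeve: fool, Beata: fool, Kira: fool, Arjun: fool, Zara: sage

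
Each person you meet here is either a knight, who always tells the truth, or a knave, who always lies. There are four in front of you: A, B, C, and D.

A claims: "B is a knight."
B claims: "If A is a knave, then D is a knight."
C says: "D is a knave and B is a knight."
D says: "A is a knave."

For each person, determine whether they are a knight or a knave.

A: knight, B: knight, C: knight, D: knave

Consider A. Suppose A is a knave.
Then no assignment of the remaining roles makes every statement match its speaker's type — contradiction.
So A is a knight.
With that fixed, B's statement is true, so B is a knight.
With that fixed, D's statement is false, so D is a knave.
With that fixed, C's statement is true, so C is a knight.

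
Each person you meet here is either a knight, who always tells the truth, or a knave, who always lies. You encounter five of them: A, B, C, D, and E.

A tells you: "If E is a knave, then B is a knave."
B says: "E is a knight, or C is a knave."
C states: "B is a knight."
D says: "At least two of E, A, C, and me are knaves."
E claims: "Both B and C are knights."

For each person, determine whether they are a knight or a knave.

Consider A. Suppose A is a knave.
Then no assignment of the remaining roles makes every statement match its speaker's type — contradiction.
So A is a knight.
Consider B. Suppose B is a knave.
Then no assignment of the remaining roles makes every statement match its speaker's type — contradiction.
So B is a knight.
With that fixed, C's statement is true, so C is a knight.
With that fixed, E's statement is true, so E is a knight.
With that fixed, D's statement is false, so D is a knave.

A: knight, B: knight, C: knight, D: knave, E: knight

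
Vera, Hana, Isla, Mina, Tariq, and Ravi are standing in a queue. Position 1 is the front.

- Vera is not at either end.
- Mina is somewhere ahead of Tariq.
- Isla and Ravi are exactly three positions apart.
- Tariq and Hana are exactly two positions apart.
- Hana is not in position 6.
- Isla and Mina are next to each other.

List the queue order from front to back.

From clue 1: Vera is in {2,3,4,5}.
From clues 1–4: Mina → position 1.
From clues 1–5: Vera is in {3,5}.
From clues 1–6: Isla → position 2, Vera → position 3, Hana → position 4, Ravi → position 5, Tariq → position 6.

Mina, Isla, Vera, Hana, Ravi, Tariq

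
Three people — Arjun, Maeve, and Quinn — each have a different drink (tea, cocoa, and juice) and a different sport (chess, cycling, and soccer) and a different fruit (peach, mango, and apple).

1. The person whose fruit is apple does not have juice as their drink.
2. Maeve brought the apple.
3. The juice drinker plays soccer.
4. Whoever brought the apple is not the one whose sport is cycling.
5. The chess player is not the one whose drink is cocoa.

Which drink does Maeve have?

With clues 1–2, juice is impossible for Maeve's drink.
With clues 1–5, cocoa is impossible for Maeve's drink.
That leaves tea.

tea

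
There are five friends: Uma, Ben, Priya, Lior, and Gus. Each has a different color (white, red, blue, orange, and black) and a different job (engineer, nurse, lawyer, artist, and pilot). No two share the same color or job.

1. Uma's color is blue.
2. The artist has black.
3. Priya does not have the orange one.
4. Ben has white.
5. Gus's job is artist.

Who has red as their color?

Priya

Clue 1 rules out Uma for the one with color red.
With clues 1–4, Ben is impossible for the one with color red.
With clues 1–5, Gus and Lior are impossible for the one with color red.
That leaves Priya.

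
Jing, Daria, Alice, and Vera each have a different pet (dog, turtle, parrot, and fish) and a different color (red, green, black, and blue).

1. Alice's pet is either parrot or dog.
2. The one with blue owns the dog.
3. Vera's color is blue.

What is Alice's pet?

Clue 1 rules out fish and turtle for Alice's pet.
With clues 1–3, dog is impossible for Alice's pet.
That leaves parrot.

parrot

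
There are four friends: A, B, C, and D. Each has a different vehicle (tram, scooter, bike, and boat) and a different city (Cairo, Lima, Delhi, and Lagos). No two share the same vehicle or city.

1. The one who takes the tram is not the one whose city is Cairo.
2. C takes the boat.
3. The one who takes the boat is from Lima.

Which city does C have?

With clues 1–3, Cairo, Delhi, and Lagos are impossible for C's city.
That leaves Lima.

Lima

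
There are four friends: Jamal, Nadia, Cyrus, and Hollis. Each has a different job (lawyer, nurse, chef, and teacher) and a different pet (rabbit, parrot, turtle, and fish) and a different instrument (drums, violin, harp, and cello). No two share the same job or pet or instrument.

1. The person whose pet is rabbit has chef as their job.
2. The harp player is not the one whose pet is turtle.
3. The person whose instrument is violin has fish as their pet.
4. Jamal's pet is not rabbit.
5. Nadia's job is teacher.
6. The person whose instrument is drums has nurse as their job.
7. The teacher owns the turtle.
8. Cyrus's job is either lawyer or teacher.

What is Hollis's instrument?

harp

With clues 1–7, cello is impossible for Hollis's instrument.
With clues 1–8, drums and violin are impossible for Hollis's instrument.
That leaves harp.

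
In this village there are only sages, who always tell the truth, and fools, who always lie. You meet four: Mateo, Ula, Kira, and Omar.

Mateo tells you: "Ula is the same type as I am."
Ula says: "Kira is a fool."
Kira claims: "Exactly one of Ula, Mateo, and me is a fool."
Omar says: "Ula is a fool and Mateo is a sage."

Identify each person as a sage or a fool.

Mateo: fool, Ula: sage, Kira: fool, Omar: fool

Consider Mateo. Suppose Mateo is a sage.
Then no assignment of the remaining roles makes every statement match its speaker's type — contradiction.
So Mateo is a fool.
With that fixed, Omar's statement is false, so Omar is a fool.
Consider Ula. Suppose Ula is a fool.
Then Mateo's statement comes out true, contradicting Mateo being a fool.
So Ula is a sage.
Consider Kira. Suppose Kira is a sage.
Then Ula's statement comes out false, contradicting Ula being a sage.
So Kira is a fool.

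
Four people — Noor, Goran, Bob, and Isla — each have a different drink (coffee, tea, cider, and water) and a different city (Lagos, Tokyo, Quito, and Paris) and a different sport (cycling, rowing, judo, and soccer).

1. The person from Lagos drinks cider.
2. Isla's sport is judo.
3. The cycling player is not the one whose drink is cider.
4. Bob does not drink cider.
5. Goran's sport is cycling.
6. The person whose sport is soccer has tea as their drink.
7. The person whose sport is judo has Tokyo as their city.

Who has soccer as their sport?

With clues 1–2, Isla is impossible for the one with sport soccer.
With clues 1–5, Goran is impossible for the one with sport soccer.
With clues 1–7, Noor is impossible for the one with sport soccer.
That leaves Bob.

Bob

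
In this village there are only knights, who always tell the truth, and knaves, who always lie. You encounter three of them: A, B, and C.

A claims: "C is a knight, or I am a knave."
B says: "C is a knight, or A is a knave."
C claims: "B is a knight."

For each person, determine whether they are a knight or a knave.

Consider A. Suppose A is a knave.
Then A's own statement would have to be false, but it can't be — contradiction.
So A is a knight.
Consider B. Suppose B is a knave.
Then no assignment of the remaining roles makes every statement match its speaker's type — contradiction.
So B is a knight.
With that fixed, C's statement is true, so C is a knight.

A: knight, B: knight, C: knight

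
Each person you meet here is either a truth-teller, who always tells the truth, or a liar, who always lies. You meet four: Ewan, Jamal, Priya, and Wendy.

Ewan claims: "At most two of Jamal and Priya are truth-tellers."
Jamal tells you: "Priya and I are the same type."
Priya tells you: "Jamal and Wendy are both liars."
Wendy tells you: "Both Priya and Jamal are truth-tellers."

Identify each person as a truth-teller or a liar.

Regardless of anyone's role, Ewan's statement is true, so Ewan is a truth-teller.
Consider Jamal. Suppose Jamal is a truth-teller.
Then no assignment of the remaining roles makes every statement match its speaker's type — contradiction.
So Jamal is a liar.
With that fixed, Wendy's statement is false, so Wendy is a liar.
With that fixed, Priya's statement is true, so Priya is a truth-teller.

Ewan: truth-teller, Jamal: liar, Priya: truth-teller, Wendy: liar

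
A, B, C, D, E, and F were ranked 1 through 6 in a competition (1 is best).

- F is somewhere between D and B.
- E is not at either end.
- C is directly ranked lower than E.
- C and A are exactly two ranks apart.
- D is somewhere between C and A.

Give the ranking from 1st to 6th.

B, F, E, C, D, A

From clue 1: F is in {2,3,4,5}.
From clues 1–2: E is in {2,3,4,5}.
From clues 1–3: C is in {3,4,5,6}.
From clues 1–4: F is in {2,4,5}.
From clues 1–5: B → rank 1, F → rank 2, E → rank 3, C → rank 4, D → rank 5, A → rank 6.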